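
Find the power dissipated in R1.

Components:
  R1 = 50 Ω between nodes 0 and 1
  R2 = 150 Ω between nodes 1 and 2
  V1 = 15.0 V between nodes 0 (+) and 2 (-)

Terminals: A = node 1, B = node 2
Nodal analysis, taking node 2 as the 0 V reference.
Source V1 fixes V_0 = 15 V.
KCL at each unknown node (sum of currents leaving = 0; resistances in Ω):
  Node 1: (V_1 - 15)/50 + (V_1 - 0)/150 = 0
Collecting terms: 0.02667 × V_1 = 0.3  =>  V_1 = 11.25 V
I_R1 = (V_0 - V_1)/R1 = (15 - 11.25)/50 = 0.075 A
P_R1 = I_R1² × R1 = (0.075)² × 50 = 0.2812 W

Final answer: 0.2812 W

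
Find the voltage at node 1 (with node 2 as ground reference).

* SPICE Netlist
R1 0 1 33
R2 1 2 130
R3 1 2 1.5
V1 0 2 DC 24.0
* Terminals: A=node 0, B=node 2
Nodal analysis, taking node 2 as the 0 V reference.
Source V1 fixes V_0 = 24 V.
KCL at each unknown node (sum of currents leaving = 0; resistances in Ω):
  Node 1: (V_1 - 24)/33 + (V_1 - 0)/130 + (V_1 - 0)/1.5 = 0
Collecting terms: 0.7047 × V_1 = 0.7273  =>  V_1 = 1.032 V
The requested potential is V_1 = 1.032 V.

Final answer: V_1 = 1.032 V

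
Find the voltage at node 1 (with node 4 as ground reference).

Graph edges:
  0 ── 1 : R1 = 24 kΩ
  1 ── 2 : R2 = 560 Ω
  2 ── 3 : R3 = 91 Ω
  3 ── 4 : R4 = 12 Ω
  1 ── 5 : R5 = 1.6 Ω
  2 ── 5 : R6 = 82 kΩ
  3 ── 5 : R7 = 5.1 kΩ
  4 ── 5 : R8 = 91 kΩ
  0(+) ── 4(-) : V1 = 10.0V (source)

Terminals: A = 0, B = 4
Nodal analysis, taking node 4 as the 0 V reference.
Source V1 fixes V_0 = 10 V.
KCL at each unknown node (sum of currents leaving = 0; resistances in Ω):
  Node 1: (V_1 - 10)/24000 + (V_1 - V_2)/560 + (V_1 - V_5)/1.6 = 0
  Node 2: (V_2 - V_1)/560 + (V_2 - V_3)/91 + (V_2 - V_5)/82000 = 0
  Node 3: (V_3 - V_2)/91 + (V_3 - 0)/12 + (V_3 - V_5)/5100 = 0
  Node 5: (V_5 - V_1)/1.6 + (V_5 - V_2)/82000 + (V_5 - V_3)/5100 + (V_5 - 0)/91000 = 0
Collecting terms (coefficients in siemens):
  0.6268·V_1 - 0.001786·V_2 - 0.625·V_5 = 0.0004167
  0.01279·V_2 - 0.001786·V_1 - 0.01099·V_3 - 0.0000122·V_5 = 0
  0.09452·V_3 - 0.01099·V_2 - 0.0001961·V_5 = 0
  0.6252·V_5 - 0.625·V_1 - 0.0000122·V_2 - 0.0001961·V_3 = 0
Solving these 4 simultaneous equations (Gaussian elimination) gives:
  V_1 = 0.237 V, V_2 = 0.03749 V, V_3 = 0.00485 V, V_5 = 0.2369 V
The requested potential is V_1 = 0.237 V.

Final answer: V_1 = 0.237 V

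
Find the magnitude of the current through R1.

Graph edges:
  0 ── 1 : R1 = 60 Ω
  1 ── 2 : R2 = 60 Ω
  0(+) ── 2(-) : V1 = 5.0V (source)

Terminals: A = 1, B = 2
Nodal analysis, taking node 2 as the 0 V reference.
Source V1 fixes V_0 = 5 V.
KCL at each unknown node (sum of currents leaving = 0; resistances in Ω):
  Node 1: (V_1 - 5)/60 + (V_1 - 0)/60 = 0
Collecting terms: 0.03333 × V_1 = 0.08333  =>  V_1 = 2.5 V
I_R1 = (V_0 - V_1)/R1 = (5 - 2.5)/60 = 0.04167 A
|I_R1| = 0.04167 A

Final answer: |I_R1| = 0.04167 A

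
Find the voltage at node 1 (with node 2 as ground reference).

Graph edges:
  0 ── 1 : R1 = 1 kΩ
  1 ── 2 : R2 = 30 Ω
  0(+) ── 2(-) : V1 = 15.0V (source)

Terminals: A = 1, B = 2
Nodal analysis, taking node 2 as the 0 V reference.
Source V1 fixes V_0 = 15 V.
KCL at each unknown node (sum of currents leaving = 0; resistances in Ω):
  Node 1: (V_1 - 15)/1000 + (V_1 - 0)/30 = 0
Collecting terms: 0.03433 × V_1 = 0.015  =>  V_1 = 0.4369 V
The requested potential is V_1 = 0.4369 V.

Final answer: V_1 = 0.4369 V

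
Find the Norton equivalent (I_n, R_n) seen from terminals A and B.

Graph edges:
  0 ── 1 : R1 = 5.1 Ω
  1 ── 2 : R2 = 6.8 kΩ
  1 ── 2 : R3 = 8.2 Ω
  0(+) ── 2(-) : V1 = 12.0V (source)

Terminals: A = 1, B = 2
Find the Thévenin equivalent first; then I_n = V_th/R_th and R_n = R_th.
Step 1 — V_th is the open-circuit voltage V_A - V_B (nothing connected across the terminals).
Nodal analysis, taking node 2 as the 0 V reference.
Source V1 fixes V_0 = 12 V.
KCL at each unknown node (sum of currents leaving = 0; resistances in Ω):
  Node 1: (V_1 - 12)/5.1 + (V_1 - 0)/6800 + (V_1 - 0)/8.2 = 0
Collecting terms: 0.3182 × V_1 = 2.353  =>  V_1 = 7.395 V
V_th = V_1 - V_2 = 7.395 - 0 = 7.395 V
Step 2 — R_th: zero the source — replace V1 by a short circuit (node 2 merges into node 0) — and find the resistance seen between A (node 1) and B (node 0).
Reduce the network between node 1 (A) and node 0 (B) by series/parallel combination:
  Rp1 = R1 ‖ R2 ‖ R3 (parallel, all between nodes 0 and 1) = 1/(1/5.1 + 1/6800 + 1/8.2) = 3.143 Ω
R_th = 3.143 Ω
I_n = V_th/R_th = 7.395/3.143 = 2.353 A, and R_n = R_th = 3.143 Ω

Final answer: I_n = 2.353 A, R_n = 3.143 Ω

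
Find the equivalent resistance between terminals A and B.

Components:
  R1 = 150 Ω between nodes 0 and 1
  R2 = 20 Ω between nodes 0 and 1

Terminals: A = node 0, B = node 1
Reduce the network between node 0 (A) and node 1 (B) by series/parallel combination:
  Rp1 = R1 ‖ R2 (parallel, both between nodes 0 and 1) = 1/(1/150 + 1/20) = 17.65 Ω
R_eq = 17.65 Ω

Final answer: 17.65 Ω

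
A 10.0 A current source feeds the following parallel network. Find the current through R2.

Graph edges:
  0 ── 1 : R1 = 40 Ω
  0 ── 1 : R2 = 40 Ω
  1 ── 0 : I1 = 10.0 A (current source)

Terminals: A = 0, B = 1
All resistors sit directly between nodes 0 and 1, so they are in parallel and share one voltage V; the full source current 10 A splits among them.
1/R_par = 1/40 + 1/40 = 0.05 S  =>  R_par = 20 Ω
V = I × R_par = 10 × 20 = 200 V
I_R2 = V/R2 = 200/40 = 5 A

Final answer: 5 A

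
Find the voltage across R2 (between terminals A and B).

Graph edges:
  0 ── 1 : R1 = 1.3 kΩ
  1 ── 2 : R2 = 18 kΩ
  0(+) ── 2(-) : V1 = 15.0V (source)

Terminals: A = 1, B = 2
R1 and R2 are in series across V1 (node 0 → node 1 → node 2), and the output A–B is taken across R2, so this is a voltage divider.
Series current: I = V1/(R1 + R2) = 15/(1300 + 18000) = 15/19300 = 0.0007772 A
V_R2 = I × R2 = V1 × R2/(R1 + R2) = 15 × 18000/19300 = 13.99 V

Final answer: 13.99 V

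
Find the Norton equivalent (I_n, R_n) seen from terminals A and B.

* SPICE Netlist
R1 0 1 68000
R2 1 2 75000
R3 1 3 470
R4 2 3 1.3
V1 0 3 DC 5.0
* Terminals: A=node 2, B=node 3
Find the Thévenin equivalent first; then I_n = V_th/R_th and R_n = R_th.
Step 1 — V_th is the open-circuit voltage V_A - V_B (nothing connected across the terminals).
Nodal analysis, taking node 3 as the 0 V reference.
Source V1 fixes V_0 = 5 V.
KCL at each unknown node (sum of currents leaving = 0; resistances in Ω):
  Node 1: (V_1 - 5)/68000 + (V_1 - V_2)/75000 + (V_1 - 0)/470 = 0
  Node 2: (V_2 - V_1)/75000 + (V_2 - 0)/1.3 = 0
Collecting terms (coefficients in siemens):
  0.002156·V_1 - 0.00001333·V_2 = 0.00007353
  0.7692·V_2 - 0.00001333·V_1 = 0
Determinant D = (0.002156)(0.7692) - (-0.00001333)(-0.00001333) = 0.001658
V_1 = [(0.00007353)(0.7692) - (-0.00001333)(0)]/D = 0.03411 V
V_2 = [(0.002156)(0) - (0.00007353)(-0.00001333)]/D = 0.0000005912 V
V_th = V_2 - V_3 = 0.0000005912 - 0 = 0.0000005912 V
Step 2 — R_th: zero the source — replace V1 by a short circuit (node 3 merges into node 0) — and find the resistance seen between A (node 2) and B (node 0).
Reduce the network between node 2 (A) and node 0 (B) by series/parallel combination:
  Rp1 = R1 ‖ R3 (parallel, both between nodes 0 and 1) = 1/(1/68000 + 1/470) = 466.8 Ω
  Rs1 = R2 + Rp1 (series, joined only at node 1) = 75000 + 466.8 = 75470 Ω
  Rp2 = R4 ‖ Rs1 (parallel, both between nodes 0 and 2) = 1/(1/1.3 + 1/75470) = 1.3 Ω
R_th = 1.3 Ω
I_n = V_th/R_th = 0.0000005912/1.3 = 0.0000004548 A, and R_n = R_th = 1.3 Ω

Final answer: I_n = 4.548e-07 A, R_n = 1.3 Ω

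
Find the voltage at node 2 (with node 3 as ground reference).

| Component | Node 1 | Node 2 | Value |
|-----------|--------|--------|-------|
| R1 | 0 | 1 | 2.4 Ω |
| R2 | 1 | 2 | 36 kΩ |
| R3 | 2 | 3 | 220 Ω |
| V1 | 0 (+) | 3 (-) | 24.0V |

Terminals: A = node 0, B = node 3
Nodal analysis, taking node 3 as the 0 V reference.
Source V1 fixes V_0 = 24 V.
KCL at each unknown node (sum of currents leaving = 0; resistances in Ω):
  Node 1: (V_1 - 24)/2.4 + (V_1 - V_2)/36000 = 0
  Node 2: (V_2 - V_1)/36000 + (V_2 - 0)/220 = 0
Collecting terms (coefficients in siemens):
  0.4167·V_1 - 0.00002778·V_2 = 10
  0.004573·V_2 - 0.00002778·V_1 = 0
Determinant D = (0.4167)(0.004573) - (-0.00002778)(-0.00002778) = 0.001906
V_1 = [(10)(0.004573) - (-0.00002778)(0)]/D = 24 V
V_2 = [(0.4167)(0) - (10)(-0.00002778)]/D = 0.1458 V
The requested potential is V_2 = 0.1458 V.

Final answer: V_2 = 0.1458 V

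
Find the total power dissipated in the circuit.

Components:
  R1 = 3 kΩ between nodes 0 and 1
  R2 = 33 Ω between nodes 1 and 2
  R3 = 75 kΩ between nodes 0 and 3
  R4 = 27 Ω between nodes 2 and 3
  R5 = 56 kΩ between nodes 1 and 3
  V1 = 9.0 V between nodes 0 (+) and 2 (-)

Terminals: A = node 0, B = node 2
Nodal analysis, taking node 2 as the 0 V reference.
Source V1 fixes V_0 = 9 V.
KCL at each unknown node (sum of currents leaving = 0; resistances in Ω):
  Node 1: (V_1 - 9)/3000 + (V_1 - 0)/33 + (V_1 - V_3)/56000 = 0
  Node 3: (V_3 - 9)/75000 + (V_3 - 0)/27 + (V_3 - V_1)/56000 = 0
Collecting terms (coefficients in siemens):
  0.03065·V_1 - 0.00001786·V_3 = 0.003
  0.03707·V_3 - 0.00001786·V_1 = 0.00012
Determinant D = (0.03065)(0.03707) - (-0.00001786)(-0.00001786) = 0.001136
V_1 = [(0.003)(0.03707) - (-0.00001786)(0.00012)]/D = 0.09787 V
V_3 = [(0.03065)(0.00012) - (0.003)(-0.00001786)]/D = 0.003284 V
Power in each resistor, P = (ΔV)²/R:
  P_R1 = (9 - 0.09787)²/3000 = 0.02642 W
  P_R2 = (0.09787 - 0)²/33 = 0.0002902 W
  P_R3 = (9 - 0.003284)²/75000 = 0.001079 W
  P_R4 = (0 - 0.003284)²/27 = 0.0000003995 W
  P_R5 = (0.09787 - 0.003284)²/56000 = 0.0000001598 W
P_total = P_R1 + P_R2 + P_R3 + P_R4 + P_R5 = 0.02779 W

Final answer: 0.02779 W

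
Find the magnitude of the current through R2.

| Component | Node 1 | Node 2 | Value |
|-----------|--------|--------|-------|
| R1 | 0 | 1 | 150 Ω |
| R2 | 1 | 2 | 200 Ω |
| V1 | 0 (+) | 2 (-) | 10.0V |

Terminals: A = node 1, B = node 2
Nodal analysis, taking node 2 as the 0 V reference.
Source V1 fixes V_0 = 10 V.
KCL at each unknown node (sum of currents leaving = 0; resistances in Ω):
  Node 1: (V_1 - 10)/150 + (V_1 - 0)/200 = 0
Collecting terms: 0.01167 × V_1 = 0.06667  =>  V_1 = 5.714 V
I_R2 = (V_1 - V_2)/R2 = (5.714 - 0)/200 = 0.02857 A
|I_R2| = 0.02857 A

Final answer: |I_R2| = 0.02857 A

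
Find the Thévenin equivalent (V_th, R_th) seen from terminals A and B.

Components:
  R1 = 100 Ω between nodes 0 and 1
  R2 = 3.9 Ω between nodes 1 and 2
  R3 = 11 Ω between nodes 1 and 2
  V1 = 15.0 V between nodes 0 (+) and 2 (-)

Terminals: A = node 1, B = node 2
Step 1 — V_th is the open-circuit voltage V_A - V_B (nothing connected across the terminals).
Nodal analysis, taking node 2 as the 0 V reference.
Source V1 fixes V_0 = 15 V.
KCL at each unknown node (sum of currents leaving = 0; resistances in Ω):
  Node 1: (V_1 - 15)/100 + (V_1 - 0)/3.9 + (V_1 - 0)/11 = 0
Collecting terms: 0.3573 × V_1 = 0.15  =>  V_1 = 0.4198 V
V_th = V_1 - V_2 = 0.4198 - 0 = 0.4198 V
Step 2 — R_th: zero the source — replace V1 by a short circuit (node 2 merges into node 0) — and find the resistance seen between A (node 1) and B (node 0).
Reduce the network between node 1 (A) and node 0 (B) by series/parallel combination:
  Rp1 = R1 ‖ R2 ‖ R3 (parallel, all between nodes 0 and 1) = 1/(1/100 + 1/3.9 + 1/11) = 2.799 Ω
R_th = 2.799 Ω

Final answer: V_th = 0.4198 V, R_th = 2.799 Ω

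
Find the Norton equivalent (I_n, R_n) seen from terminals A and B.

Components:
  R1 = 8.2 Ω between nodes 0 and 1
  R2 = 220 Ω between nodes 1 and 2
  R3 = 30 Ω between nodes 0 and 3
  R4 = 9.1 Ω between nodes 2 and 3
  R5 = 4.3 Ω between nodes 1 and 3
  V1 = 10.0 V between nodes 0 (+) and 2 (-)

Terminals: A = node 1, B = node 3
Find the Thévenin equivalent first; then I_n = V_th/R_th and R_n = R_th.
Step 1 — V_th is the open-circuit voltage V_A - V_B (nothing connected across the terminals).
Nodal analysis, taking node 2 as the 0 V reference.
Source V1 fixes V_0 = 10 V.
KCL at each unknown node (sum of currents leaving = 0; resistances in Ω):
  Node 1: (V_1 - 10)/8.2 + (V_1 - 0)/220 + (V_1 - V_3)/4.3 = 0
  Node 3: (V_3 - 10)/30 + (V_3 - 0)/9.1 + (V_3 - V_1)/4.3 = 0
Collecting terms (coefficients in siemens):
  0.3591·V_1 - 0.2326·V_3 = 1.22
  0.3758·V_3 - 0.2326·V_1 = 0.3333
Determinant D = (0.3591)(0.3758) - (-0.2326)(-0.2326) = 0.08084
V_1 = [(1.22)(0.3758) - (-0.2326)(0.3333)]/D = 6.628 V
V_3 = [(0.3591)(0.3333) - (1.22)(-0.2326)]/D = 4.989 V
V_th = V_1 - V_3 = 6.628 - 4.989 = 1.639 V
Step 2 — R_th: zero the source — replace V1 by a short circuit (node 2 merges into node 0) — and find the resistance seen between A (node 1) and B (node 3).
Reduce the network between node 1 (A) and node 3 (B) by series/parallel combination:
  Rp1 = R1 ‖ R2 (parallel, both between nodes 0 and 1) = 1/(1/8.2 + 1/220) = 7.905 Ω
  Rp2 = R3 ‖ R4 (parallel, both between nodes 0 and 3) = 1/(1/30 + 1/9.1) = 6.982 Ω
  Rs1 = Rp1 + Rp2 (series, joined only at node 0) = 7.905 + 6.982 = 14.89 Ω
  Rp3 = R5 ‖ Rs1 (parallel, both between nodes 1 and 3) = 1/(1/4.3 + 1/14.89) = 3.336 Ω
R_th = 3.336 Ω
I_n = V_th/R_th = 1.639/3.336 = 0.4912 A, and R_n = R_th = 3.336 Ω

Final answer: I_n = 0.4912 A, R_n = 3.336 Ω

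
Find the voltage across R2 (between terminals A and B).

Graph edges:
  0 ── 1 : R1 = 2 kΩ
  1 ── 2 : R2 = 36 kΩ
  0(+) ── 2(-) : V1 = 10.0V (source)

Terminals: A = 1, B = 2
R1 and R2 are in series across V1 (node 0 → node 1 → node 2), and the output A–B is taken across R2, so this is a voltage divider.
Series current: I = V1/(R1 + R2) = 10/(2000 + 36000) = 10/38000 = 0.0002632 A
V_R2 = I × R2 = V1 × R2/(R1 + R2) = 10 × 36000/38000 = 9.474 V

Final answer: 9.474 V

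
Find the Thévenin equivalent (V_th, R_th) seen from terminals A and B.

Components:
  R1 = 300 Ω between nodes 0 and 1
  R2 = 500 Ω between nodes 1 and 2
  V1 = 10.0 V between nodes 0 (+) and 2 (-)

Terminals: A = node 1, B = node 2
Step 1 — V_th is the open-circuit voltage V_A - V_B (nothing connected across the terminals).
Nodal analysis, taking node 2 as the 0 V reference.
Source V1 fixes V_0 = 10 V.
KCL at each unknown node (sum of currents leaving = 0; resistances in Ω):
  Node 1: (V_1 - 10)/300 + (V_1 - 0)/500 = 0
Collecting terms: 0.005333 × V_1 = 0.03333  =>  V_1 = 6.25 V
V_th = V_1 - V_2 = 6.25 - 0 = 6.25 V
Step 2 — R_th: zero the source — replace V1 by a short circuit (node 2 merges into node 0) — and find the resistance seen between A (node 1) and B (node 0).
Reduce the network between node 1 (A) and node 0 (B) by series/parallel combination:
  Rp1 = R1 ‖ R2 (parallel, both between nodes 0 and 1) = 1/(1/300 + 1/500) = 187.5 Ω
R_th = 187.5 Ω

Final answer: V_th = 6.25 V, R_th = 187.5 Ω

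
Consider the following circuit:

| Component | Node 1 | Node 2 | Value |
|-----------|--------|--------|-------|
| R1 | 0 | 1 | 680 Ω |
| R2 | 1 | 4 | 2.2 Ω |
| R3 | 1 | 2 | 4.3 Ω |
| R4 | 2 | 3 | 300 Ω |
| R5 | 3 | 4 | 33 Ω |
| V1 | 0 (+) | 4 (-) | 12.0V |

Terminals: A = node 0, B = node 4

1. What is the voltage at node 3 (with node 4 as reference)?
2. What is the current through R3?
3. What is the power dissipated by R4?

Nodal analysis, taking node 4 as the 0 V reference.
Source V1 fixes V_0 = 12 V.
KCL at each unknown node (sum of currents leaving = 0; resistances in Ω):
  Node 1: (V_1 - 12)/680 + (V_1 - 0)/2.2 + (V_1 - V_2)/4.3 = 0
  Node 2: (V_2 - V_1)/4.3 + (V_2 - V_3)/300 = 0
  Node 3: (V_3 - V_2)/300 + (V_3 - 0)/33 = 0
Collecting terms (coefficients in siemens):
  0.6886·V_1 - 0.2326·V_2 = 0.01765
  0.2359·V_2 - 0.2326·V_1 - 0.003333·V_3 = 0
  0.03364·V_3 - 0.003333·V_2 = 0
Solving these 3 simultaneous equations (Gaussian elimination) gives:
  V_1 = 0.03845 V, V_2 = 0.03796 V, V_3 = 0.003762 V
Part 1:
  Read off the nodal solution: V_3 = 0.003762 V
Part 2:
  I_R3 = (V_1 - V_2)/R3 = (0.03845 - 0.03796)/4.3 = 0.000114 A
  Magnitude: I_R3 = 0.000114 A
Part 3:
  I_R4 = (V_2 - V_3)/R4 = (0.03796 - 0.003762)/300 = 0.000114 A
  P_R4 = I_R4² × R4 = (0.000114)² × 300 = 0.000003898 W

Final answers:
1. V_3 = 0.003762 V
2. I_R3 = 0.000114 A
3. P_R4 = 3.898e-06 W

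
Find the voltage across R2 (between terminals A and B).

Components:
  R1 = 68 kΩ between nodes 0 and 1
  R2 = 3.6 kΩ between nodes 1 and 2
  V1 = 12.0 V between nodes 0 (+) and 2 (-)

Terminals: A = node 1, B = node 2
R1 and R2 are in series across V1 (node 0 → node 1 → node 2), and the output A–B is taken across R2, so this is a voltage divider.
Series current: I = V1/(R1 + R2) = 12/(68000 + 3600) = 12/71600 = 0.0001676 A
V_R2 = I × R2 = V1 × R2/(R1 + R2) = 12 × 3600/71600 = 0.6034 V

Final answer: 0.6034 V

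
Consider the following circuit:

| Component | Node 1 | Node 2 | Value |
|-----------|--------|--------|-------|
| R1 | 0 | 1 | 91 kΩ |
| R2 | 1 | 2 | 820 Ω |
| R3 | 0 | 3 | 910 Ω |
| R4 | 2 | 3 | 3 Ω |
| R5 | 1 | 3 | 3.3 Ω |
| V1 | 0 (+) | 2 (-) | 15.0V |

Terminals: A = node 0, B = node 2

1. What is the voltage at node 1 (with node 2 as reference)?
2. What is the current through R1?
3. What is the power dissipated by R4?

Nodal analysis, taking node 2 as the 0 V reference.
Source V1 fixes V_0 = 15 V.
KCL at each unknown node (sum of currents leaving = 0; resistances in Ω):
  Node 1: (V_1 - 15)/91000 + (V_1 - 0)/820 + (V_1 - V_3)/3.3 = 0
  Node 3: (V_3 - 15)/910 + (V_3 - 0)/3 + (V_3 - V_1)/3.3 = 0
Collecting terms (coefficients in siemens):
  0.3043·V_1 - 0.303·V_3 = 0.0001648
  0.6375·V_3 - 0.303·V_1 = 0.01648
Determinant D = (0.3043)(0.6375) - (-0.303)(-0.303) = 0.1021
V_1 = [(0.0001648)(0.6375) - (-0.303)(0.01648)]/D = 0.04994 V
V_3 = [(0.3043)(0.01648) - (0.0001648)(-0.303)]/D = 0.0496 V
Part 1:
  Read off the nodal solution: V_1 = 0.04994 V
Part 2:
  I_R1 = (V_0 - V_1)/R1 = (15 - 0.04994)/91000 = 0.0001643 A
  Magnitude: I_R1 = 0.0001643 A
Part 3:
  I_R4 = (V_2 - V_3)/R4 = (0 - 0.0496)/3 = -0.01653 A
  P_R4 = I_R4² × R4 = (-0.01653)² × 3 = 0.00082 W

Final answers:
1. V_1 = 0.04994 V
2. I_R1 = 0.0001643 A
3. P_R4 = 0.00082 W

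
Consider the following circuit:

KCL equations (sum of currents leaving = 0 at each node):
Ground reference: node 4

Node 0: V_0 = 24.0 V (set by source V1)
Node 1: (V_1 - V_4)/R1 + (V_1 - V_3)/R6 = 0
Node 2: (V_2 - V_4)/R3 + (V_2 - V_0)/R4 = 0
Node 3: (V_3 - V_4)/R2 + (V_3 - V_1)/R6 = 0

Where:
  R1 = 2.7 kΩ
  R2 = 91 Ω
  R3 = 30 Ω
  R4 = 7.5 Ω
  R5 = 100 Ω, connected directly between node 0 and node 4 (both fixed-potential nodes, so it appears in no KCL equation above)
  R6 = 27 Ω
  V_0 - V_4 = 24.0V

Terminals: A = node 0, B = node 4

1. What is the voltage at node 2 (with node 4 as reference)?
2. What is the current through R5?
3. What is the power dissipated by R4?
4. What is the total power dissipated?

Nodal analysis, taking node 4 as the 0 V reference.
Source V1 fixes V_0 = 24 V.
KCL at each unknown node (sum of currents leaving = 0; resistances in Ω):
  Node 1: (V_1 - 0)/2700 + (V_1 - V_3)/27 = 0
  Node 2: (V_2 - 0)/30 + (V_2 - 24)/7.5 = 0
  Node 3: (V_3 - 0)/91 + (V_3 - V_1)/27 = 0
Collecting terms (coefficients in siemens):
  0.03741·V_1 - 0.03704·V_3 = 0
  0.1667·V_2 = 3.2
  0.04803·V_3 - 0.03704·V_1 = 0
Solving these 3 simultaneous equations (Gaussian elimination) gives:
  V_1 = 0 V, V_2 = 19.2 V, V_3 = 0 V
Part 1:
  Read off the nodal solution: V_2 = 19.2 V
Part 2:
  I_R5 = (V_0 - V_4)/R5 = (24 - 0)/100 = 0.24 A
  Magnitude: I_R5 = 0.24 A
Part 3:
  I_R4 = (V_0 - V_2)/R4 = (24 - 19.2)/7.5 = 0.64 A
  P_R4 = I_R4² × R4 = (0.64)² × 7.5 = 3.072 W
Part 4:
  Power in each resistor, P = (ΔV)²/R:
    P_R1 = (0 - 0)²/2700 = 0 W
    P_R2 = (0 - 0)²/91 = 0 W
    P_R3 = (19.2 - 0)²/30 = 12.29 W
    P_R4 = (24 - 19.2)²/7.5 = 3.072 W
    P_R5 = (24 - 0)²/100 = 5.76 W
    P_R6 = (0 - 0)²/27 = 0 W
  P_total = P_R1 + P_R2 + P_R3 + P_R4 + P_R5 + P_R6 = 21.12 W

Final answers:
1. V_2 = 19.2 V
2. I_R5 = 0.24 A
3. P_R4 = 3.072 W
4. P_total = 21.12 W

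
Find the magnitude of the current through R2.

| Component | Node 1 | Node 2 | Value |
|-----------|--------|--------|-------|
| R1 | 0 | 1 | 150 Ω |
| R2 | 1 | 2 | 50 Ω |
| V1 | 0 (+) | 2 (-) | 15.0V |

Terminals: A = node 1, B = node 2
Nodal analysis, taking node 2 as the 0 V reference.
Source V1 fixes V_0 = 15 V.
KCL at each unknown node (sum of currents leaving = 0; resistances in Ω):
  Node 1: (V_1 - 15)/150 + (V_1 - 0)/50 = 0
Collecting terms: 0.02667 × V_1 = 0.1  =>  V_1 = 3.75 V
I_R2 = (V_1 - V_2)/R2 = (3.75 - 0)/50 = 0.075 A
|I_R2| = 0.075 A

Final answer: |I_R2| = 0.075 A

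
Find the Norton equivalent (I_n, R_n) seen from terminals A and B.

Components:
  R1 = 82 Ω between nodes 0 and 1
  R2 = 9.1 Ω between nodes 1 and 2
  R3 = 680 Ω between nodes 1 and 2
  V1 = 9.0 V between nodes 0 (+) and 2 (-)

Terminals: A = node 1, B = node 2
Find the Thévenin equivalent first; then I_n = V_th/R_th and R_n = R_th.
Step 1 — V_th is the open-circuit voltage V_A - V_B (nothing connected across the terminals).
Nodal analysis, taking node 2 as the 0 V reference.
Source V1 fixes V_0 = 9 V.
KCL at each unknown node (sum of currents leaving = 0; resistances in Ω):
  Node 1: (V_1 - 9)/82 + (V_1 - 0)/9.1 + (V_1 - 0)/680 = 0
Collecting terms: 0.1236 × V_1 = 0.1098  =>  V_1 = 0.8883 V
V_th = V_1 - V_2 = 0.8883 - 0 = 0.8883 V
Step 2 — R_th: zero the source — replace V1 by a short circuit (node 2 merges into node 0) — and find the resistance seen between A (node 1) and B (node 0).
Reduce the network between node 1 (A) and node 0 (B) by series/parallel combination:
  Rp1 = R1 ‖ R2 ‖ R3 (parallel, all between nodes 0 and 1) = 1/(1/82 + 1/9.1 + 1/680) = 8.094 Ω
R_th = 8.094 Ω
I_n = V_th/R_th = 0.8883/8.094 = 0.1098 A, and R_n = R_th = 8.094 Ω

Final answer: I_n = 0.1098 A, R_n = 8.094 Ω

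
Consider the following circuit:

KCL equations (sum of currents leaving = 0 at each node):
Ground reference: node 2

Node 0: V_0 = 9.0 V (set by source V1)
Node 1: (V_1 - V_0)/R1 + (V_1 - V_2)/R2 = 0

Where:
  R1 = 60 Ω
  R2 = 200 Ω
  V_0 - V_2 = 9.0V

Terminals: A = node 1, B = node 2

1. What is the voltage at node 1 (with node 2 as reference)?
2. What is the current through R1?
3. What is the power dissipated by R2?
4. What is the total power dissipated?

Nodal analysis, taking node 2 as the 0 V reference.
Source V1 fixes V_0 = 9 V.
KCL at each unknown node (sum of currents leaving = 0; resistances in Ω):
  Node 1: (V_1 - 9)/60 + (V_1 - 0)/200 = 0
Collecting terms: 0.02167 × V_1 = 0.15  =>  V_1 = 6.923 V
Part 1:
  Read off the nodal solution: V_1 = 6.923 V
Part 2:
  I_R1 = (V_0 - V_1)/R1 = (9 - 6.923)/60 = 0.03462 A
  Magnitude: I_R1 = 0.03462 A
Part 3:
  I_R2 = (V_1 - V_2)/R2 = (6.923 - 0)/200 = 0.03462 A
  P_R2 = I_R2² × R2 = (0.03462)² × 200 = 0.2396 W
Part 4:
  Power in each resistor, P = (ΔV)²/R:
    P_R1 = (9 - 6.923)²/60 = 0.07189 W
    P_R2 = (6.923 - 0)²/200 = 0.2396 W
  P_total = P_R1 + P_R2 = 0.3115 W

Final answers:
1. V_1 = 6.923 V
2. I_R1 = 0.03462 A
3. P_R2 = 0.2396 W
4. P_total = 0.3115 W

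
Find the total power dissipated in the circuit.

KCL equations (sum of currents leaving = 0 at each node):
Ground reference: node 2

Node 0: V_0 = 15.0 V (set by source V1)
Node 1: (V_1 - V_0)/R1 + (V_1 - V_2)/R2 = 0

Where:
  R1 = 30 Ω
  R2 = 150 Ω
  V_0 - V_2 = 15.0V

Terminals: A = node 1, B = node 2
Nodal analysis, taking node 2 as the 0 V reference.
Source V1 fixes V_0 = 15 V.
KCL at each unknown node (sum of currents leaving = 0; resistances in Ω):
  Node 1: (V_1 - 15)/30 + (V_1 - 0)/150 = 0
Collecting terms: 0.04 × V_1 = 0.5  =>  V_1 = 12.5 V
Power in each resistor, P = (ΔV)²/R:
  P_R1 = (15 - 12.5)²/30 = 0.2083 W
  P_R2 = (12.5 - 0)²/150 = 1.042 W
P_total = P_R1 + P_R2 = 1.25 W

Final answer: 1.25 W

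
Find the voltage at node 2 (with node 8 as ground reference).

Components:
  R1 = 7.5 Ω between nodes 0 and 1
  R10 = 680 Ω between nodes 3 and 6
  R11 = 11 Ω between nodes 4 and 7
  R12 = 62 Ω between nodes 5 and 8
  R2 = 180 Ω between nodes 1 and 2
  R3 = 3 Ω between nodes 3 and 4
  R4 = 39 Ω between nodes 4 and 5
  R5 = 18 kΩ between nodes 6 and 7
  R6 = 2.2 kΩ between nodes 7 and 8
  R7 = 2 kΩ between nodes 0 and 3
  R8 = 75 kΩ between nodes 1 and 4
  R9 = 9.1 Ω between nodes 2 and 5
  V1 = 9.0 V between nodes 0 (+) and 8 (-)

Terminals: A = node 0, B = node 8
Nodal analysis, taking node 8 as the 0 V reference.
Source V1 fixes V_0 = 9 V.
KCL at each unknown node (sum of currents leaving = 0; resistances in Ω):
  Node 1: (V_1 - 9)/7.5 + (V_1 - V_2)/180 + (V_1 - V_4)/75000 = 0
  Node 2: (V_2 - V_1)/180 + (V_2 - V_5)/9.1 = 0
  Node 3: (V_3 - V_4)/3 + (V_3 - 9)/2000 + (V_3 - V_6)/680 = 0
  Node 4: (V_4 - V_3)/3 + (V_4 - V_5)/39 + (V_4 - V_1)/75000 + (V_4 - V_7)/11 = 0
  Node 5: (V_5 - V_4)/39 + (V_5 - V_2)/9.1 + (V_5 - 0)/62 = 0
  Node 6: (V_6 - V_7)/18000 + (V_6 - V_3)/680 = 0
  Node 7: (V_7 - V_6)/18000 + (V_7 - 0)/2200 + (V_7 - V_4)/11 = 0
Collecting terms (coefficients in siemens):
  0.1389·V_1 - 0.005556·V_2 - 0.00001333·V_4 = 1.2
  0.1154·V_2 - 0.005556·V_1 - 0.1099·V_5 = 0
  0.3353·V_3 - 0.3333·V_4 - 0.001471·V_6 = 0.0045
  0.4499·V_4 - 0.00001333·V_1 - 0.3333·V_3 - 0.02564·V_5 - 0.09091·V_7 = 0
  0.1517·V_5 - 0.1099·V_2 - 0.02564·V_4 = 0
  0.001526·V_6 - 0.001471·V_3 - 0.00005556·V_7 = 0
  0.09142·V_7 - 0.09091·V_4 - 0.00005556·V_6 = 0
Solving these 7 simultaneous equations (Gaussian elimination) gives:
  V_1 = 8.743 V, V_2 = 2.579 V, V_3 = 2.369 V, V_4 = 2.359 V
  V_5 = 2.268 V, V_6 = 2.368 V, V_7 = 2.347 V
The requested potential is V_2 = 2.579 V.

Final answer: V_2 = 2.579 V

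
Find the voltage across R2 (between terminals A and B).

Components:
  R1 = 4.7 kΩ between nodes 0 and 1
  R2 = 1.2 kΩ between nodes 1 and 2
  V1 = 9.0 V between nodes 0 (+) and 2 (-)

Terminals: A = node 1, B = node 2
R1 and R2 are in series across V1 (node 0 → node 1 → node 2), and the output A–B is taken across R2, so this is a voltage divider.
Series current: I = V1/(R1 + R2) = 9/(4700 + 1200) = 9/5900 = 0.001525 A
V_R2 = I × R2 = V1 × R2/(R1 + R2) = 9 × 1200/5900 = 1.831 V

Final answer: 1.831 V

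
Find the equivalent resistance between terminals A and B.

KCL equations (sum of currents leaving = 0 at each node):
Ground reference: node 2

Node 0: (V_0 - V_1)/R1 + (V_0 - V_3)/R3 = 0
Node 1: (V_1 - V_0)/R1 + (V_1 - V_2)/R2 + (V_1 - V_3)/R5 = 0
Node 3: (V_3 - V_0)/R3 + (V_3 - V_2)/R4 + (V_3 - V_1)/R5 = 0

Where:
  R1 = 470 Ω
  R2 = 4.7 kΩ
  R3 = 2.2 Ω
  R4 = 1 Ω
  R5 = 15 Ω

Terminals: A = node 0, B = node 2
The network is not a plain series/parallel combination. Inject a 1 A test current into terminal A (node 0) and return it from terminal B (node 2); then R_eq = V_A / (1 A).
Nodal analysis, taking node 2 as the 0 V reference.
Current source I_test pushes 1 A into node 0 and draws it out of node 2.
KCL at each unknown node (sum of currents leaving = 0; resistances in Ω):
  Node 0: (V_0 - V_1)/470 + (V_0 - V_3)/2.2 - 1 = 0
  Node 1: (V_1 - V_0)/470 + (V_1 - 0)/4700 + (V_1 - V_3)/15 = 0
  Node 3: (V_3 - V_0)/2.2 + (V_3 - V_1)/15 + (V_3 - 0)/1 = 0
Collecting terms (coefficients in siemens):
  0.4567·V_0 - 0.002128·V_1 - 0.4545·V_3 = 1
  0.06901·V_1 - 0.002128·V_0 - 0.06667·V_3 = 0
  1.521·V_3 - 0.4545·V_0 - 0.06667·V_1 = 0
Solving these 3 simultaneous equations (Gaussian elimination) gives:
  V_0 = 3.19 V, V_1 = 1.064 V, V_3 = 0.9998 V
R_eq = V_0 / 1 A = 3.19 Ω

Final answer: 3.19 Ω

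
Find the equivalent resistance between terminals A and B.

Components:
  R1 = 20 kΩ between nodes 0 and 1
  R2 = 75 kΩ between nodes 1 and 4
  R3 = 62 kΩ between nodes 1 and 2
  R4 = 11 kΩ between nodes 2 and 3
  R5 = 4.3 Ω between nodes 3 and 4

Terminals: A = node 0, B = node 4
Reduce the network between node 0 (A) and node 4 (B) by series/parallel combination:
  Rs1 = R3 + R4 (series, joined only at node 2) = 62000 + 11000 = 73000 Ω
  Rs2 = R5 + Rs1 (series, joined only at node 3) = 4.3 + 73000 = 73000 Ω
  Rp1 = R2 ‖ Rs2 (parallel, both between nodes 1 and 4) = 1/(1/75000 + 1/73000) = 36990 Ω
  Rs3 = R1 + Rp1 (series, joined only at node 1) = 20000 + 36990 = 56990 Ω
R_eq = 56.99 kΩ

Final answer: 56.99 kΩ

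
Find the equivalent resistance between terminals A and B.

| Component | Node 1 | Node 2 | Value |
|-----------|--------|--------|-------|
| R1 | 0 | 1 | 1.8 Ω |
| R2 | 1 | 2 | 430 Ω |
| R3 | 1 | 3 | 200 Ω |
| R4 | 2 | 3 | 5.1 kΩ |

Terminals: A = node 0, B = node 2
Reduce the network between node 0 (A) and node 2 (B) by series/parallel combination:
  Rs1 = R3 + R4 (series, joined only at node 3) = 200 + 5100 = 5300 Ω
  Rp1 = R2 ‖ Rs1 (parallel, both between nodes 1 and 2) = 1/(1/430 + 1/5300) = 397.7 Ω
  Rs2 = R1 + Rp1 (series, joined only at node 1) = 1.8 + 397.7 = 399.5 Ω
R_eq = 399.5 Ω

Final answer: 399.5 Ω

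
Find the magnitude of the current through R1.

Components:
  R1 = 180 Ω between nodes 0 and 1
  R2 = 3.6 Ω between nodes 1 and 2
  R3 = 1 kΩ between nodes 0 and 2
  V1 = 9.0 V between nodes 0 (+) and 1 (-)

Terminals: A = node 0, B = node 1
Nodal analysis, taking node 1 as the 0 V reference.
Source V1 fixes V_0 = 9 V.
KCL at each unknown node (sum of currents leaving = 0; resistances in Ω):
  Node 2: (V_2 - 0)/3.6 + (V_2 - 9)/1000 = 0
Collecting terms: 0.2788 × V_2 = 0.009  =>  V_2 = 0.03228 V
I_R1 = (V_0 - V_1)/R1 = (9 - 0)/180 = 0.05 A
|I_R1| = 0.05 A

Final answer: |I_R1| = 0.05 A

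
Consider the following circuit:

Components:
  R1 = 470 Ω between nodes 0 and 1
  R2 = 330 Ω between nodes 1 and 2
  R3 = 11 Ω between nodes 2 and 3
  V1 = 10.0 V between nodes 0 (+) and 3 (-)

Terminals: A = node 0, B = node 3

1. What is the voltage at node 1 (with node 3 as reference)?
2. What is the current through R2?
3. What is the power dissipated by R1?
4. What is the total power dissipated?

Nodal analysis, taking node 3 as the 0 V reference.
Source V1 fixes V_0 = 10 V.
KCL at each unknown node (sum of currents leaving = 0; resistances in Ω):
  Node 1: (V_1 - 10)/470 + (V_1 - V_2)/330 = 0
  Node 2: (V_2 - V_1)/330 + (V_2 - 0)/11 = 0
Collecting terms (coefficients in siemens):
  0.005158·V_1 - 0.00303·V_2 = 0.02128
  0.09394·V_2 - 0.00303·V_1 = 0
Determinant D = (0.005158)(0.09394) - (-0.00303)(-0.00303) = 0.0004754
V_1 = [(0.02128)(0.09394) - (-0.00303)(0)]/D = 4.205 V
V_2 = [(0.005158)(0) - (0.02128)(-0.00303)]/D = 0.1356 V
Part 1:
  Read off the nodal solution: V_1 = 4.205 V
Part 2:
  I_R2 = (V_1 - V_2)/R2 = (4.205 - 0.1356)/330 = 0.01233 A
  Magnitude: I_R2 = 0.01233 A
Part 3:
  I_R1 = (V_0 - V_1)/R1 = (10 - 4.205)/470 = 0.01233 A
  P_R1 = I_R1² × R1 = (0.01233)² × 470 = 0.07146 W
Part 4:
  Power in each resistor, P = (ΔV)²/R:
    P_R1 = (10 - 4.205)²/470 = 0.07146 W
    P_R2 = (4.205 - 0.1356)²/330 = 0.05017 W
    P_R3 = (0.1356 - 0)²/11 = 0.001672 W
  P_total = P_R1 + P_R2 + P_R3 = 0.1233 W

Final answers:
1. V_1 = 4.205 V
2. I_R2 = 0.01233 A
3. P_R1 = 0.07146 W
4. P_total = 0.1233 W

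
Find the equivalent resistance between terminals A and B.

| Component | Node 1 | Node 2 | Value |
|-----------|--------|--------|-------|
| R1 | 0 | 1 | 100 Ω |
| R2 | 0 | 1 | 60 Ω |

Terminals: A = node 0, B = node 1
Reduce the network between node 0 (A) and node 1 (B) by series/parallel combination:
  Rp1 = R1 ‖ R2 (parallel, both between nodes 0 and 1) = 1/(1/100 + 1/60) = 37.5 Ω
R_eq = 37.5 Ω

Final answer: 37.5 Ω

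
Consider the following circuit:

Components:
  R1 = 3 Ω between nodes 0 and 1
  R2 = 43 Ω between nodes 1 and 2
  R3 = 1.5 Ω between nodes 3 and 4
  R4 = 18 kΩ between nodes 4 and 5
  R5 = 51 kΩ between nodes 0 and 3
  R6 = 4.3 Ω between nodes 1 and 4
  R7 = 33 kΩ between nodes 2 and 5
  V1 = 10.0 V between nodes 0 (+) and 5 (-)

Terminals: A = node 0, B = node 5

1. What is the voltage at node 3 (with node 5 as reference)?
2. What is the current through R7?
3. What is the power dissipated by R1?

Nodal analysis, taking node 5 as the 0 V reference.
Source V1 fixes V_0 = 10 V.
KCL at each unknown node (sum of currents leaving = 0; resistances in Ω):
  Node 1: (V_1 - 10)/3 + (V_1 - V_2)/43 + (V_1 - V_4)/4.3 = 0
  Node 2: (V_2 - V_1)/43 + (V_2 - 0)/33000 = 0
  Node 3: (V_3 - V_4)/1.5 + (V_3 - 10)/51000 = 0
  Node 4: (V_4 - V_3)/1.5 + (V_4 - 0)/18000 + (V_4 - V_1)/4.3 = 0
Collecting terms (coefficients in siemens):
  0.5891·V_1 - 0.02326·V_2 - 0.2326·V_4 = 3.333
  0.02329·V_2 - 0.02326·V_1 = 0
  0.6667·V_3 - 0.6667·V_4 = 0.0001961
  0.8993·V_4 - 0.2326·V_1 - 0.6667·V_3 = 0
Solving these 4 simultaneous equations (Gaussian elimination) gives:
  V_1 = 9.997 V, V_2 = 9.984 V, V_3 = 9.995 V, V_4 = 9.995 V
Part 1:
  Read off the nodal solution: V_3 = 9.995 V
Part 2:
  I_R7 = (V_2 - V_5)/R7 = (9.984 - 0)/33000 = 0.0003026 A
  Magnitude: I_R7 = 0.0003026 A
Part 3:
  I_R1 = (V_0 - V_1)/R1 = (10 - 9.997)/3 = 0.0008577 A
  P_R1 = I_R1² × R1 = (0.0008577)² × 3 = 0.000002207 W

Final answers:
1. V_3 = 9.995 V
2. I_R7 = 0.0003026 A
3. P_R1 = 2.207e-06 W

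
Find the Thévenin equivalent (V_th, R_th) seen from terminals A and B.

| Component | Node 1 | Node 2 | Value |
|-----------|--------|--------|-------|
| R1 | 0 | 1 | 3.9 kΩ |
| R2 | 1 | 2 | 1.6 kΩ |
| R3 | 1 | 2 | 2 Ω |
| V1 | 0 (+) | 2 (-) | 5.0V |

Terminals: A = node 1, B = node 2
Step 1 — V_th is the open-circuit voltage V_A - V_B (nothing connected across the terminals).
Nodal analysis, taking node 2 as the 0 V reference.
Source V1 fixes V_0 = 5 V.
KCL at each unknown node (sum of currents leaving = 0; resistances in Ω):
  Node 1: (V_1 - 5)/3900 + (V_1 - 0)/1600 + (V_1 - 0)/2 = 0
Collecting terms: 0.5009 × V_1 = 0.001282  =>  V_1 = 0.00256 V
V_th = V_1 - V_2 = 0.00256 - 0 = 0.00256 V
Step 2 — R_th: zero the source — replace V1 by a short circuit (node 2 merges into node 0) — and find the resistance seen between A (node 1) and B (node 0).
Reduce the network between node 1 (A) and node 0 (B) by series/parallel combination:
  Rp1 = R1 ‖ R2 ‖ R3 (parallel, all between nodes 0 and 1) = 1/(1/3900 + 1/1600 + 1/2) = 1.996 Ω
R_th = 1.996 Ω

Final answer: V_th = 0.00256 V, R_th = 1.996 Ω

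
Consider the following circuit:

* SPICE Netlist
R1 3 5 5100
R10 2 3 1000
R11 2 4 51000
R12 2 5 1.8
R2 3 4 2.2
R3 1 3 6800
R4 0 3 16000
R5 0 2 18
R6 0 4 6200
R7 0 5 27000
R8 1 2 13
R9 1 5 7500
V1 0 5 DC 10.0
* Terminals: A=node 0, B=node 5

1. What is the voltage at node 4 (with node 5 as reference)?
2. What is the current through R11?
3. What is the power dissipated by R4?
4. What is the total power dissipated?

Nodal analysis, taking node 5 as the 0 V reference.
Source V1 fixes V_0 = 10 V.
KCL at each unknown node (sum of currents leaving = 0; resistances in Ω):
  Node 1: (V_1 - V_3)/6800 + (V_1 - V_2)/13 + (V_1 - 0)/7500 = 0
  Node 2: (V_2 - 10)/18 + (V_2 - V_1)/13 + (V_2 - V_3)/1000 + (V_2 - V_4)/51000 + (V_2 - 0)/1.8 = 0
  Node 3: (V_3 - 0)/5100 + (V_3 - V_4)/2.2 + (V_3 - V_1)/6800 + (V_3 - 10)/16000 + (V_3 - V_2)/1000 = 0
  Node 4: (V_4 - V_3)/2.2 + (V_4 - 10)/6200 + (V_4 - V_2)/51000 = 0
Collecting terms (coefficients in siemens):
  0.0772·V_1 - 0.07692·V_2 - 0.0001471·V_3 = 0
  0.6891·V_2 - 0.07692·V_1 - 0.001·V_3 - 0.00001961·V_4 = 0.5556
  0.456·V_3 - 0.0001471·V_1 - 0.001·V_2 - 0.4545·V_4 = 0.000625
  0.4547·V_4 - 0.00001961·V_2 - 0.4545·V_3 = 0.001613
Solving these 4 simultaneous equations (Gaussian elimination) gives:
  V_1 = 0.9118 V, V_2 = 0.9111 V, V_3 = 2.08 V, V_4 = 2.083 V
Part 1:
  Read off the nodal solution: V_4 = 2.083 V
Part 2:
  I_R11 = (V_2 - V_4)/R11 = (0.9111 - 2.083)/51000 = -0.00002298 A
  Magnitude: I_R11 = 0.00002298 A
Part 3:
  I_R4 = (V_0 - V_3)/R4 = (10 - 2.08)/16000 = 0.000495 A
  P_R4 = I_R4² × R4 = (0.000495)² × 16000 = 0.00392 W
Part 4:
  Power in each resistor, P = (ΔV)²/R:
    P_R1 = (2.08 - 0)²/5100 = 0.0008486 W
    P_R2 = (2.08 - 2.083)²/2.2 = 0.000003459 W
    P_R3 = (0.9118 - 2.08)²/6800 = 0.0002008 W
    P_R4 = (10 - 2.08)²/16000 = 0.00392 W
    P_R5 = (10 - 0.9111)²/18 = 4.589 W
    P_R6 = (10 - 2.083)²/6200 = 0.01011 W
    P_R7 = (10 - 0)²/27000 = 0.003704 W
    P_R8 = (0.9118 - 0.9111)²/13 = 0.00000003285 W
    P_R9 = (0.9118 - 0)²/7500 = 0.0001108 W
    P_R10 = (0.9111 - 2.08)²/1000 = 0.001367 W
    P_R11 = (0.9111 - 2.083)²/51000 = 0.00002693 W
    P_R12 = (0.9111 - 0)²/1.8 = 0.4612 W
  P_total = P_R1 + P_R2 + P_R3 + P_R4 + P_R5 + P_R6 + P_R7 + P_R8 + P_R9 + P_R10 + P_R11 + P_R12 = 5.071 W

Final answers:
1. V_4 = 2.083 V
2. I_R11 = 2.298e-05 A
3. P_R4 = 0.00392 W
4. P_total = 5.071 W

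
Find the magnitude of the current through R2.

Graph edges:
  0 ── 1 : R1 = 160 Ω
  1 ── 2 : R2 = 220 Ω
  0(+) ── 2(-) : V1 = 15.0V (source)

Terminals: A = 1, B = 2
Nodal analysis, taking node 2 as the 0 V reference.
Source V1 fixes V_0 = 15 V.
KCL at each unknown node (sum of currents leaving = 0; resistances in Ω):
  Node 1: (V_1 - 15)/160 + (V_1 - 0)/220 = 0
Collecting terms: 0.0108 × V_1 = 0.09375  =>  V_1 = 8.684 V
I_R2 = (V_1 - V_2)/R2 = (8.684 - 0)/220 = 0.03947 A
|I_R2| = 0.03947 A

Final answer: |I_R2| = 0.03947 A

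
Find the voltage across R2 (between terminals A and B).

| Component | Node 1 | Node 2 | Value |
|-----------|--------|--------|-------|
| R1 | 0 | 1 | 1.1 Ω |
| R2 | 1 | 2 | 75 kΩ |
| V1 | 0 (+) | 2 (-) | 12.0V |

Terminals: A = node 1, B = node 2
R1 and R2 are in series across V1 (node 0 → node 1 → node 2), and the output A–B is taken across R2, so this is a voltage divider.
Series current: I = V1/(R1 + R2) = 12/(1.1 + 75000) = 12/75000 = 0.00016 A
V_R2 = I × R2 = V1 × R2/(R1 + R2) = 12 × 75000/75000 = 12 V

Final answer: 12 V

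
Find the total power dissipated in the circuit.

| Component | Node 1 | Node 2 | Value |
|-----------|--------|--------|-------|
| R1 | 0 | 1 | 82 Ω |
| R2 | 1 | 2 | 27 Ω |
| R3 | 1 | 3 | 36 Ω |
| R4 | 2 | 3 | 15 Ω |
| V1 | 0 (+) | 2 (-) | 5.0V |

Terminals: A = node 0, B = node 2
Nodal analysis, taking node 2 as the 0 V reference.
Source V1 fixes V_0 = 5 V.
KCL at each unknown node (sum of currents leaving = 0; resistances in Ω):
  Node 1: (V_1 - 5)/82 + (V_1 - 0)/27 + (V_1 - V_3)/36 = 0
  Node 3: (V_3 - V_1)/36 + (V_3 - 0)/15 = 0
Collecting terms (coefficients in siemens):
  0.07701·V_1 - 0.02778·V_3 = 0.06098
  0.09444·V_3 - 0.02778·V_1 = 0
Determinant D = (0.07701)(0.09444) - (-0.02778)(-0.02778) = 0.006502
V_1 = [(0.06098)(0.09444) - (-0.02778)(0)]/D = 0.8858 V
V_3 = [(0.07701)(0) - (0.06098)(-0.02778)]/D = 0.2605 V
Power in each resistor, P = (ΔV)²/R:
  P_R1 = (5 - 0.8858)²/82 = 0.2064 W
  P_R2 = (0.8858 - 0)²/27 = 0.02906 W
  P_R3 = (0.8858 - 0.2605)²/36 = 0.01086 W
  P_R4 = (0 - 0.2605)²/15 = 0.004525 W
P_total = P_R1 + P_R2 + P_R3 + P_R4 = 0.2509 W

Final answer: 0.2509 W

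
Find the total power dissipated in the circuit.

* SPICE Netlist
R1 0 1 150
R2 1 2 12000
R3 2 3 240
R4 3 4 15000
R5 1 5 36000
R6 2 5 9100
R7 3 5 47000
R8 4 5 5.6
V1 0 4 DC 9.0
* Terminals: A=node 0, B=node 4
Nodal analysis, taking node 4 as the 0 V reference.
Source V1 fixes V_0 = 9 V.
KCL at each unknown node (sum of currents leaving = 0; resistances in Ω):
  Node 1: (V_1 - 9)/150 + (V_1 - V_2)/12000 + (V_1 - V_5)/36000 = 0
  Node 2: (V_2 - V_1)/12000 + (V_2 - V_3)/240 + (V_2 - V_5)/9100 = 0
  Node 3: (V_3 - V_2)/240 + (V_3 - 0)/15000 + (V_3 - V_5)/47000 = 0
  Node 5: (V_5 - V_1)/36000 + (V_5 - V_2)/9100 + (V_5 - V_3)/47000 + (V_5 - 0)/5.6 = 0
Collecting terms (coefficients in siemens):
  0.006778·V_1 - 0.00008333·V_2 - 0.00002778·V_5 = 0.06
  0.00436·V_2 - 0.00008333·V_1 - 0.004167·V_3 - 0.0001099·V_5 = 0
  0.004255·V_3 - 0.004167·V_2 - 0.00002128·V_5 = 0
  0.1787·V_5 - 0.00002778·V_1 - 0.0001099·V_2 - 0.00002128·V_3 = 0
Solving these 4 simultaneous equations (Gaussian elimination) gives:
  V_1 = 8.885 V, V_2 = 2.652 V, V_3 = 2.597 V, V_5 = 0.003321 V
Power in each resistor, P = (ΔV)²/R:
  P_R1 = (9 - 8.885)²/150 = 0.00008804 W
  P_R2 = (8.885 - 2.652)²/12000 = 0.003238 W
  P_R3 = (2.652 - 2.597)²/240 = 0.00001251 W
  P_R4 = (2.597 - 0)²/15000 = 0.0004497 W
  P_R5 = (8.885 - 0.003321)²/36000 = 0.002191 W
  P_R6 = (2.652 - 0.003321)²/9100 = 0.000771 W
  P_R7 = (2.597 - 0.003321)²/47000 = 0.0001432 W
  P_R8 = (0 - 0.003321)²/5.6 = 0.000001969 W
P_total = P_R1 + P_R2 + P_R3 + P_R4 + P_R5 + P_R6 + P_R7 + P_R8 = 0.006895 W

Final answer: 0.006895 W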